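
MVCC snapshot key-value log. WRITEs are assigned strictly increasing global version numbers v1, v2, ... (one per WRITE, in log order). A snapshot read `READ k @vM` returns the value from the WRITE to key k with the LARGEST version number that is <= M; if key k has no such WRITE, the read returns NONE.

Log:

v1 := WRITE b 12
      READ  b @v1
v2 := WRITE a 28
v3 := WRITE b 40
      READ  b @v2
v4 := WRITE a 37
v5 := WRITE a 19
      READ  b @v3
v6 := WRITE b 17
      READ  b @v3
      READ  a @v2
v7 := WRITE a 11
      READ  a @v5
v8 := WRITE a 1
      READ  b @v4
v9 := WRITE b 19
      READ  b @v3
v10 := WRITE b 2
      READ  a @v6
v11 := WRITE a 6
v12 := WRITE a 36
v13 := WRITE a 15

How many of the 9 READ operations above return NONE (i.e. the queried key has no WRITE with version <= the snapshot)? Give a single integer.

v1: WRITE b=12  (b history now [(1, 12)])
READ b @v1: history=[(1, 12)] -> pick v1 -> 12
v2: WRITE a=28  (a history now [(2, 28)])
v3: WRITE b=40  (b history now [(1, 12), (3, 40)])
READ b @v2: history=[(1, 12), (3, 40)] -> pick v1 -> 12
v4: WRITE a=37  (a history now [(2, 28), (4, 37)])
v5: WRITE a=19  (a history now [(2, 28), (4, 37), (5, 19)])
READ b @v3: history=[(1, 12), (3, 40)] -> pick v3 -> 40
v6: WRITE b=17  (b history now [(1, 12), (3, 40), (6, 17)])
READ b @v3: history=[(1, 12), (3, 40), (6, 17)] -> pick v3 -> 40
READ a @v2: history=[(2, 28), (4, 37), (5, 19)] -> pick v2 -> 28
v7: WRITE a=11  (a history now [(2, 28), (4, 37), (5, 19), (7, 11)])
READ a @v5: history=[(2, 28), (4, 37), (5, 19), (7, 11)] -> pick v5 -> 19
v8: WRITE a=1  (a history now [(2, 28), (4, 37), (5, 19), (7, 11), (8, 1)])
READ b @v4: history=[(1, 12), (3, 40), (6, 17)] -> pick v3 -> 40
v9: WRITE b=19  (b history now [(1, 12), (3, 40), (6, 17), (9, 19)])
READ b @v3: history=[(1, 12), (3, 40), (6, 17), (9, 19)] -> pick v3 -> 40
v10: WRITE b=2  (b history now [(1, 12), (3, 40), (6, 17), (9, 19), (10, 2)])
READ a @v6: history=[(2, 28), (4, 37), (5, 19), (7, 11), (8, 1)] -> pick v5 -> 19
v11: WRITE a=6  (a history now [(2, 28), (4, 37), (5, 19), (7, 11), (8, 1), (11, 6)])
v12: WRITE a=36  (a history now [(2, 28), (4, 37), (5, 19), (7, 11), (8, 1), (11, 6), (12, 36)])
v13: WRITE a=15  (a history now [(2, 28), (4, 37), (5, 19), (7, 11), (8, 1), (11, 6), (12, 36), (13, 15)])
Read results in order: ['12', '12', '40', '40', '28', '19', '40', '40', '19']
NONE count = 0

Answer: 0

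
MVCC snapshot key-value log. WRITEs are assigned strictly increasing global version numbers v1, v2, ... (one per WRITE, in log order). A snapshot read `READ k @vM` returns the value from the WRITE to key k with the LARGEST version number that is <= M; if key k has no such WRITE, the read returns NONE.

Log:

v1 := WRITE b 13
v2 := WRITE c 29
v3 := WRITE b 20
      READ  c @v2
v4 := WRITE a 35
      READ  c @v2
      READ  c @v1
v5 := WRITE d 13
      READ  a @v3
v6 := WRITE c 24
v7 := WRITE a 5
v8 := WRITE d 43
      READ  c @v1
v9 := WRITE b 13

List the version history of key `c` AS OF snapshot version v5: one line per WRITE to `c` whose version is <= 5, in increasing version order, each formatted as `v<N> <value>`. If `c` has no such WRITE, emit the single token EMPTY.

Scan writes for key=c with version <= 5:
  v1 WRITE b 13 -> skip
  v2 WRITE c 29 -> keep
  v3 WRITE b 20 -> skip
  v4 WRITE a 35 -> skip
  v5 WRITE d 13 -> skip
  v6 WRITE c 24 -> drop (> snap)
  v7 WRITE a 5 -> skip
  v8 WRITE d 43 -> skip
  v9 WRITE b 13 -> skip
Collected: [(2, 29)]

Answer: v2 29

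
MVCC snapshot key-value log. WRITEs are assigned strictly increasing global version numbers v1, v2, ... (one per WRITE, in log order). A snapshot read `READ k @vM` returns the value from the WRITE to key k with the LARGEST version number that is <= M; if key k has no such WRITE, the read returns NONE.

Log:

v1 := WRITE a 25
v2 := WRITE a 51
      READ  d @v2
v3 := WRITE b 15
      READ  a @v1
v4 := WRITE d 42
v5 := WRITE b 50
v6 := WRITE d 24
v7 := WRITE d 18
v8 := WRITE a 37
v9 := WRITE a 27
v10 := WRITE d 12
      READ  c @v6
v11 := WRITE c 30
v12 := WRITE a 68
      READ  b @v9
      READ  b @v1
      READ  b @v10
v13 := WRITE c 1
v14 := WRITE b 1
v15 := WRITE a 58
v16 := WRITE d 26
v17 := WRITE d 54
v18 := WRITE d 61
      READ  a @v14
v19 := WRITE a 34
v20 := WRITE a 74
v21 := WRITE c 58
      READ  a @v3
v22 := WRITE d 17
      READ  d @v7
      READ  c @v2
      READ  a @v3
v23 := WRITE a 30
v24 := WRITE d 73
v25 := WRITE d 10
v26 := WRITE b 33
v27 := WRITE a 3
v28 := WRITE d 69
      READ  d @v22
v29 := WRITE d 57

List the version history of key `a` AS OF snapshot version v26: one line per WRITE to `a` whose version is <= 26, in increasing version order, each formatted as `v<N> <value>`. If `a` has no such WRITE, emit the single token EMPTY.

Scan writes for key=a with version <= 26:
  v1 WRITE a 25 -> keep
  v2 WRITE a 51 -> keep
  v3 WRITE b 15 -> skip
  v4 WRITE d 42 -> skip
  v5 WRITE b 50 -> skip
  v6 WRITE d 24 -> skip
  v7 WRITE d 18 -> skip
  v8 WRITE a 37 -> keep
  v9 WRITE a 27 -> keep
  v10 WRITE d 12 -> skip
  v11 WRITE c 30 -> skip
  v12 WRITE a 68 -> keep
  v13 WRITE c 1 -> skip
  v14 WRITE b 1 -> skip
  v15 WRITE a 58 -> keep
  v16 WRITE d 26 -> skip
  v17 WRITE d 54 -> skip
  v18 WRITE d 61 -> skip
  v19 WRITE a 34 -> keep
  v20 WRITE a 74 -> keep
  v21 WRITE c 58 -> skip
  v22 WRITE d 17 -> skip
  v23 WRITE a 30 -> keep
  v24 WRITE d 73 -> skip
  v25 WRITE d 10 -> skip
  v26 WRITE b 33 -> skip
  v27 WRITE a 3 -> drop (> snap)
  v28 WRITE d 69 -> skip
  v29 WRITE d 57 -> skip
Collected: [(1, 25), (2, 51), (8, 37), (9, 27), (12, 68), (15, 58), (19, 34), (20, 74), (23, 30)]

Answer: v1 25
v2 51
v8 37
v9 27
v12 68
v15 58
v19 34
v20 74
v23 30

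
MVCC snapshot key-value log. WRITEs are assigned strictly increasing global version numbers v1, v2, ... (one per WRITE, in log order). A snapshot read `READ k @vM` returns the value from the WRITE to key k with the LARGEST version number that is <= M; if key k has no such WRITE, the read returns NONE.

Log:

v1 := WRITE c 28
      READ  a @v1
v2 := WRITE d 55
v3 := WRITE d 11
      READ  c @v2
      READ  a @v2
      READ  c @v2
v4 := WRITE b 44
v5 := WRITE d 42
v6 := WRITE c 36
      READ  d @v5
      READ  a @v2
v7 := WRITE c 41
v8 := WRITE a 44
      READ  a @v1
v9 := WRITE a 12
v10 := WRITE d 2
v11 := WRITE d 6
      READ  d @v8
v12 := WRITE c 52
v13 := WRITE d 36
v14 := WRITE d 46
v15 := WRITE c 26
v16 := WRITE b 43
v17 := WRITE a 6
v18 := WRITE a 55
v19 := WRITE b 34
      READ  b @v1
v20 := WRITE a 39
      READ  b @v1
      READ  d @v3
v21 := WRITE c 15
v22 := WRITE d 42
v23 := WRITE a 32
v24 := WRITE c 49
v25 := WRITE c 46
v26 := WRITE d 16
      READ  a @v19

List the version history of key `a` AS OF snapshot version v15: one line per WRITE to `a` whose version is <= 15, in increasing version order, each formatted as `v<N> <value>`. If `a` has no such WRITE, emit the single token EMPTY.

Answer: v8 44
v9 12

Derivation:
Scan writes for key=a with version <= 15:
  v1 WRITE c 28 -> skip
  v2 WRITE d 55 -> skip
  v3 WRITE d 11 -> skip
  v4 WRITE b 44 -> skip
  v5 WRITE d 42 -> skip
  v6 WRITE c 36 -> skip
  v7 WRITE c 41 -> skip
  v8 WRITE a 44 -> keep
  v9 WRITE a 12 -> keep
  v10 WRITE d 2 -> skip
  v11 WRITE d 6 -> skip
  v12 WRITE c 52 -> skip
  v13 WRITE d 36 -> skip
  v14 WRITE d 46 -> skip
  v15 WRITE c 26 -> skip
  v16 WRITE b 43 -> skip
  v17 WRITE a 6 -> drop (> snap)
  v18 WRITE a 55 -> drop (> snap)
  v19 WRITE b 34 -> skip
  v20 WRITE a 39 -> drop (> snap)
  v21 WRITE c 15 -> skip
  v22 WRITE d 42 -> skip
  v23 WRITE a 32 -> drop (> snap)
  v24 WRITE c 49 -> skip
  v25 WRITE c 46 -> skip
  v26 WRITE d 16 -> skip
Collected: [(8, 44), (9, 12)]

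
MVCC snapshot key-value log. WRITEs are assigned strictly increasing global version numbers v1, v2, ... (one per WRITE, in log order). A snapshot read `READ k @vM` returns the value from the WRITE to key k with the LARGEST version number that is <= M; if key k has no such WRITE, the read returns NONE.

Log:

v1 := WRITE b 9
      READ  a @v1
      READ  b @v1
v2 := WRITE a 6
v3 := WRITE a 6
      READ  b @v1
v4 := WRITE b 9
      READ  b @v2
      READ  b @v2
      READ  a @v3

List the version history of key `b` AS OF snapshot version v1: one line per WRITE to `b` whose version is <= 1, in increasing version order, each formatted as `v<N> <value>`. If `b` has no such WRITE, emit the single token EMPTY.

Scan writes for key=b with version <= 1:
  v1 WRITE b 9 -> keep
  v2 WRITE a 6 -> skip
  v3 WRITE a 6 -> skip
  v4 WRITE b 9 -> drop (> snap)
Collected: [(1, 9)]

Answer: v1 9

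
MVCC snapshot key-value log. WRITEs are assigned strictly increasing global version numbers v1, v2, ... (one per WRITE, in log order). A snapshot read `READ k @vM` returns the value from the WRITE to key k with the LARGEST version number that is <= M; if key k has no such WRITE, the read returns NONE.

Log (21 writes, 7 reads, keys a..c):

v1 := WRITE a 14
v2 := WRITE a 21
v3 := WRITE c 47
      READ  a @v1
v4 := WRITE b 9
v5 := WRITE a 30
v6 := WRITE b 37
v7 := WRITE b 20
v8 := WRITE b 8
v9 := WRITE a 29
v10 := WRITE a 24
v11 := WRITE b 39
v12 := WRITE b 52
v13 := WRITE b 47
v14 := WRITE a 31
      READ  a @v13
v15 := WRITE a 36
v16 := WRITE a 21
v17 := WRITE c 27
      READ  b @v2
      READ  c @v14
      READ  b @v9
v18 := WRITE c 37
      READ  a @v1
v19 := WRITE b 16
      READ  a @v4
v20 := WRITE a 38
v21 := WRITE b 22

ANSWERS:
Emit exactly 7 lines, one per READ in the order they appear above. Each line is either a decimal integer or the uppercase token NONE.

Answer: 14
24
NONE
47
8
14
21

Derivation:
v1: WRITE a=14  (a history now [(1, 14)])
v2: WRITE a=21  (a history now [(1, 14), (2, 21)])
v3: WRITE c=47  (c history now [(3, 47)])
READ a @v1: history=[(1, 14), (2, 21)] -> pick v1 -> 14
v4: WRITE b=9  (b history now [(4, 9)])
v5: WRITE a=30  (a history now [(1, 14), (2, 21), (5, 30)])
v6: WRITE b=37  (b history now [(4, 9), (6, 37)])
v7: WRITE b=20  (b history now [(4, 9), (6, 37), (7, 20)])
v8: WRITE b=8  (b history now [(4, 9), (6, 37), (7, 20), (8, 8)])
v9: WRITE a=29  (a history now [(1, 14), (2, 21), (5, 30), (9, 29)])
v10: WRITE a=24  (a history now [(1, 14), (2, 21), (5, 30), (9, 29), (10, 24)])
v11: WRITE b=39  (b history now [(4, 9), (6, 37), (7, 20), (8, 8), (11, 39)])
v12: WRITE b=52  (b history now [(4, 9), (6, 37), (7, 20), (8, 8), (11, 39), (12, 52)])
v13: WRITE b=47  (b history now [(4, 9), (6, 37), (7, 20), (8, 8), (11, 39), (12, 52), (13, 47)])
v14: WRITE a=31  (a history now [(1, 14), (2, 21), (5, 30), (9, 29), (10, 24), (14, 31)])
READ a @v13: history=[(1, 14), (2, 21), (5, 30), (9, 29), (10, 24), (14, 31)] -> pick v10 -> 24
v15: WRITE a=36  (a history now [(1, 14), (2, 21), (5, 30), (9, 29), (10, 24), (14, 31), (15, 36)])
v16: WRITE a=21  (a history now [(1, 14), (2, 21), (5, 30), (9, 29), (10, 24), (14, 31), (15, 36), (16, 21)])
v17: WRITE c=27  (c history now [(3, 47), (17, 27)])
READ b @v2: history=[(4, 9), (6, 37), (7, 20), (8, 8), (11, 39), (12, 52), (13, 47)] -> no version <= 2 -> NONE
READ c @v14: history=[(3, 47), (17, 27)] -> pick v3 -> 47
READ b @v9: history=[(4, 9), (6, 37), (7, 20), (8, 8), (11, 39), (12, 52), (13, 47)] -> pick v8 -> 8
v18: WRITE c=37  (c history now [(3, 47), (17, 27), (18, 37)])
READ a @v1: history=[(1, 14), (2, 21), (5, 30), (9, 29), (10, 24), (14, 31), (15, 36), (16, 21)] -> pick v1 -> 14
v19: WRITE b=16  (b history now [(4, 9), (6, 37), (7, 20), (8, 8), (11, 39), (12, 52), (13, 47), (19, 16)])
READ a @v4: history=[(1, 14), (2, 21), (5, 30), (9, 29), (10, 24), (14, 31), (15, 36), (16, 21)] -> pick v2 -> 21
v20: WRITE a=38  (a history now [(1, 14), (2, 21), (5, 30), (9, 29), (10, 24), (14, 31), (15, 36), (16, 21), (20, 38)])
v21: WRITE b=22  (b history now [(4, 9), (6, 37), (7, 20), (8, 8), (11, 39), (12, 52), (13, 47), (19, 16), (21, 22)])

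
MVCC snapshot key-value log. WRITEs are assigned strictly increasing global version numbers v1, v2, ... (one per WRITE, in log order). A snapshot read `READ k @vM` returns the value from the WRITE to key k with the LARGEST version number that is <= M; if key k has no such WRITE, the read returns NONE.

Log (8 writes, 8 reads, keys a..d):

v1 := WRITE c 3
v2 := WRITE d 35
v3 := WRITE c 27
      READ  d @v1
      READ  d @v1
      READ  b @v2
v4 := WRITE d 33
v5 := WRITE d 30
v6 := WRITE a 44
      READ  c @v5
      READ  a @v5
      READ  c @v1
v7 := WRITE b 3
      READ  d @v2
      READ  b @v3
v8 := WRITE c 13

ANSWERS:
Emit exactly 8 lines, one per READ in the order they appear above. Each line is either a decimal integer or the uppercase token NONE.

v1: WRITE c=3  (c history now [(1, 3)])
v2: WRITE d=35  (d history now [(2, 35)])
v3: WRITE c=27  (c history now [(1, 3), (3, 27)])
READ d @v1: history=[(2, 35)] -> no version <= 1 -> NONE
READ d @v1: history=[(2, 35)] -> no version <= 1 -> NONE
READ b @v2: history=[] -> no version <= 2 -> NONE
v4: WRITE d=33  (d history now [(2, 35), (4, 33)])
v5: WRITE d=30  (d history now [(2, 35), (4, 33), (5, 30)])
v6: WRITE a=44  (a history now [(6, 44)])
READ c @v5: history=[(1, 3), (3, 27)] -> pick v3 -> 27
READ a @v5: history=[(6, 44)] -> no version <= 5 -> NONE
READ c @v1: history=[(1, 3), (3, 27)] -> pick v1 -> 3
v7: WRITE b=3  (b history now [(7, 3)])
READ d @v2: history=[(2, 35), (4, 33), (5, 30)] -> pick v2 -> 35
READ b @v3: history=[(7, 3)] -> no version <= 3 -> NONE
v8: WRITE c=13  (c history now [(1, 3), (3, 27), (8, 13)])

Answer: NONE
NONE
NONE
27
NONE
3
35
NONE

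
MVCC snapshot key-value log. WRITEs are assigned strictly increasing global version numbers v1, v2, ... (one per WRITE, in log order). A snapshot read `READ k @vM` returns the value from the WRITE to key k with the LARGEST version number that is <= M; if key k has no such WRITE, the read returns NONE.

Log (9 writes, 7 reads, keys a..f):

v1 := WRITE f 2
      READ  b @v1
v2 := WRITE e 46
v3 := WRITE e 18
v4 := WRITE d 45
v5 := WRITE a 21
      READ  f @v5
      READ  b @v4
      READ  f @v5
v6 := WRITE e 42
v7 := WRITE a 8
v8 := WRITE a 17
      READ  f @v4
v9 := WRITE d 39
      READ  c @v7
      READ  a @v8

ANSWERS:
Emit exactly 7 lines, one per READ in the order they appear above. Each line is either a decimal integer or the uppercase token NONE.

Answer: NONE
2
NONE
2
2
NONE
17

Derivation:
v1: WRITE f=2  (f history now [(1, 2)])
READ b @v1: history=[] -> no version <= 1 -> NONE
v2: WRITE e=46  (e history now [(2, 46)])
v3: WRITE e=18  (e history now [(2, 46), (3, 18)])
v4: WRITE d=45  (d history now [(4, 45)])
v5: WRITE a=21  (a history now [(5, 21)])
READ f @v5: history=[(1, 2)] -> pick v1 -> 2
READ b @v4: history=[] -> no version <= 4 -> NONE
READ f @v5: history=[(1, 2)] -> pick v1 -> 2
v6: WRITE e=42  (e history now [(2, 46), (3, 18), (6, 42)])
v7: WRITE a=8  (a history now [(5, 21), (7, 8)])
v8: WRITE a=17  (a history now [(5, 21), (7, 8), (8, 17)])
READ f @v4: history=[(1, 2)] -> pick v1 -> 2
v9: WRITE d=39  (d history now [(4, 45), (9, 39)])
READ c @v7: history=[] -> no version <= 7 -> NONE
READ a @v8: history=[(5, 21), (7, 8), (8, 17)] -> pick v8 -> 17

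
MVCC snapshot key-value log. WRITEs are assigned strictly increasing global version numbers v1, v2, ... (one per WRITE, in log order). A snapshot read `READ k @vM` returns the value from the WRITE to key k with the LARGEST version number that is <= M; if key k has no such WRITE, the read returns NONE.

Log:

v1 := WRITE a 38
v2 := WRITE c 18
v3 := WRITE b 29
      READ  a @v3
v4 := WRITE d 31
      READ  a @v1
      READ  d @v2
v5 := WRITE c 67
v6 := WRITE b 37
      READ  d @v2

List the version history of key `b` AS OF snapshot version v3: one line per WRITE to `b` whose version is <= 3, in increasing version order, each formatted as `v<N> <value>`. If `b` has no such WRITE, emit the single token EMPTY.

Answer: v3 29

Derivation:
Scan writes for key=b with version <= 3:
  v1 WRITE a 38 -> skip
  v2 WRITE c 18 -> skip
  v3 WRITE b 29 -> keep
  v4 WRITE d 31 -> skip
  v5 WRITE c 67 -> skip
  v6 WRITE b 37 -> drop (> snap)
Collected: [(3, 29)]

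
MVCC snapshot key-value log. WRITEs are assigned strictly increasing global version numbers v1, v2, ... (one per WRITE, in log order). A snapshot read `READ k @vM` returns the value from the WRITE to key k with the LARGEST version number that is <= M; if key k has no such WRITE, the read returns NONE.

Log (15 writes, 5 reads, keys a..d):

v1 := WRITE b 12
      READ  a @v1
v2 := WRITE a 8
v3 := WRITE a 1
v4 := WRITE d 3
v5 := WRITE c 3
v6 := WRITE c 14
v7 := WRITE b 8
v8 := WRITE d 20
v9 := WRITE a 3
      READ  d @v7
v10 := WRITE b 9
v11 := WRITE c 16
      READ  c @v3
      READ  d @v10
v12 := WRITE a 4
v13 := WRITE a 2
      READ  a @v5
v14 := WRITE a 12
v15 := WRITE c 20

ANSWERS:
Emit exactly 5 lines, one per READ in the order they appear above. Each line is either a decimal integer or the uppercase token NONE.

Answer: NONE
3
NONE
20
1

Derivation:
v1: WRITE b=12  (b history now [(1, 12)])
READ a @v1: history=[] -> no version <= 1 -> NONE
v2: WRITE a=8  (a history now [(2, 8)])
v3: WRITE a=1  (a history now [(2, 8), (3, 1)])
v4: WRITE d=3  (d history now [(4, 3)])
v5: WRITE c=3  (c history now [(5, 3)])
v6: WRITE c=14  (c history now [(5, 3), (6, 14)])
v7: WRITE b=8  (b history now [(1, 12), (7, 8)])
v8: WRITE d=20  (d history now [(4, 3), (8, 20)])
v9: WRITE a=3  (a history now [(2, 8), (3, 1), (9, 3)])
READ d @v7: history=[(4, 3), (8, 20)] -> pick v4 -> 3
v10: WRITE b=9  (b history now [(1, 12), (7, 8), (10, 9)])
v11: WRITE c=16  (c history now [(5, 3), (6, 14), (11, 16)])
READ c @v3: history=[(5, 3), (6, 14), (11, 16)] -> no version <= 3 -> NONE
READ d @v10: history=[(4, 3), (8, 20)] -> pick v8 -> 20
v12: WRITE a=4  (a history now [(2, 8), (3, 1), (9, 3), (12, 4)])
v13: WRITE a=2  (a history now [(2, 8), (3, 1), (9, 3), (12, 4), (13, 2)])
READ a @v5: history=[(2, 8), (3, 1), (9, 3), (12, 4), (13, 2)] -> pick v3 -> 1
v14: WRITE a=12  (a history now [(2, 8), (3, 1), (9, 3), (12, 4), (13, 2), (14, 12)])
v15: WRITE c=20  (c history now [(5, 3), (6, 14), (11, 16), (15, 20)])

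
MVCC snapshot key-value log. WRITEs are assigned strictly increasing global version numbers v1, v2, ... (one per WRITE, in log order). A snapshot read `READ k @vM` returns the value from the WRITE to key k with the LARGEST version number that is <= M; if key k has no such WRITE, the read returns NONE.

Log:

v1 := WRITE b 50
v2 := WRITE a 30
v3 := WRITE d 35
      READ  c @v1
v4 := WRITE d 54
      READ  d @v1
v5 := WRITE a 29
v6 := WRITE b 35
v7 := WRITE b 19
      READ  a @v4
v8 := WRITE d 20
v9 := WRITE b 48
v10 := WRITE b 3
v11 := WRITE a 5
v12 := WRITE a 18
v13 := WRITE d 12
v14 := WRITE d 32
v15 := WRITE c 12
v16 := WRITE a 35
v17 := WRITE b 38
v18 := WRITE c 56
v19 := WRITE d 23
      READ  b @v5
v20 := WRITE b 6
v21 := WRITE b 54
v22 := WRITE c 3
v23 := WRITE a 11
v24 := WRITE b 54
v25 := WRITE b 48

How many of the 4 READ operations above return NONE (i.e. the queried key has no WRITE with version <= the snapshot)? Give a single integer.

Answer: 2

Derivation:
v1: WRITE b=50  (b history now [(1, 50)])
v2: WRITE a=30  (a history now [(2, 30)])
v3: WRITE d=35  (d history now [(3, 35)])
READ c @v1: history=[] -> no version <= 1 -> NONE
v4: WRITE d=54  (d history now [(3, 35), (4, 54)])
READ d @v1: history=[(3, 35), (4, 54)] -> no version <= 1 -> NONE
v5: WRITE a=29  (a history now [(2, 30), (5, 29)])
v6: WRITE b=35  (b history now [(1, 50), (6, 35)])
v7: WRITE b=19  (b history now [(1, 50), (6, 35), (7, 19)])
READ a @v4: history=[(2, 30), (5, 29)] -> pick v2 -> 30
v8: WRITE d=20  (d history now [(3, 35), (4, 54), (8, 20)])
v9: WRITE b=48  (b history now [(1, 50), (6, 35), (7, 19), (9, 48)])
v10: WRITE b=3  (b history now [(1, 50), (6, 35), (7, 19), (9, 48), (10, 3)])
v11: WRITE a=5  (a history now [(2, 30), (5, 29), (11, 5)])
v12: WRITE a=18  (a history now [(2, 30), (5, 29), (11, 5), (12, 18)])
v13: WRITE d=12  (d history now [(3, 35), (4, 54), (8, 20), (13, 12)])
v14: WRITE d=32  (d history now [(3, 35), (4, 54), (8, 20), (13, 12), (14, 32)])
v15: WRITE c=12  (c history now [(15, 12)])
v16: WRITE a=35  (a history now [(2, 30), (5, 29), (11, 5), (12, 18), (16, 35)])
v17: WRITE b=38  (b history now [(1, 50), (6, 35), (7, 19), (9, 48), (10, 3), (17, 38)])
v18: WRITE c=56  (c history now [(15, 12), (18, 56)])
v19: WRITE d=23  (d history now [(3, 35), (4, 54), (8, 20), (13, 12), (14, 32), (19, 23)])
READ b @v5: history=[(1, 50), (6, 35), (7, 19), (9, 48), (10, 3), (17, 38)] -> pick v1 -> 50
v20: WRITE b=6  (b history now [(1, 50), (6, 35), (7, 19), (9, 48), (10, 3), (17, 38), (20, 6)])
v21: WRITE b=54  (b history now [(1, 50), (6, 35), (7, 19), (9, 48), (10, 3), (17, 38), (20, 6), (21, 54)])
v22: WRITE c=3  (c history now [(15, 12), (18, 56), (22, 3)])
v23: WRITE a=11  (a history now [(2, 30), (5, 29), (11, 5), (12, 18), (16, 35), (23, 11)])
v24: WRITE b=54  (b history now [(1, 50), (6, 35), (7, 19), (9, 48), (10, 3), (17, 38), (20, 6), (21, 54), (24, 54)])
v25: WRITE b=48  (b history now [(1, 50), (6, 35), (7, 19), (9, 48), (10, 3), (17, 38), (20, 6), (21, 54), (24, 54), (25, 48)])
Read results in order: ['NONE', 'NONE', '30', '50']
NONE count = 2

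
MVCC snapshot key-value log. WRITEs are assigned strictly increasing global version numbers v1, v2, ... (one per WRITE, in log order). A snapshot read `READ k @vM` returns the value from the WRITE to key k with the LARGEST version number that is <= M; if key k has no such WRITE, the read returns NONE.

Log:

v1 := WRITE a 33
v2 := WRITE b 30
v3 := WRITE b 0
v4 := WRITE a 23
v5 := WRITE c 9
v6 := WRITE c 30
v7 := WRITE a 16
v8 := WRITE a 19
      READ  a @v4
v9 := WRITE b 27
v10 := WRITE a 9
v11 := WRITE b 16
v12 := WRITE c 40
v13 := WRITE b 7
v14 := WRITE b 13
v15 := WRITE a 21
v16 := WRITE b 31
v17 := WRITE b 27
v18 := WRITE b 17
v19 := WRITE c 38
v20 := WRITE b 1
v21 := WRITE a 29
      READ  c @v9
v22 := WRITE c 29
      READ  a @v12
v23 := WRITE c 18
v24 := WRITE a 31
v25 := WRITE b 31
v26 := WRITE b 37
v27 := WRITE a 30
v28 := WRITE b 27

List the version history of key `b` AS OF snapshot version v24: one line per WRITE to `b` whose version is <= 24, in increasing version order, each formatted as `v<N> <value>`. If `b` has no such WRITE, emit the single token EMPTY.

Answer: v2 30
v3 0
v9 27
v11 16
v13 7
v14 13
v16 31
v17 27
v18 17
v20 1

Derivation:
Scan writes for key=b with version <= 24:
  v1 WRITE a 33 -> skip
  v2 WRITE b 30 -> keep
  v3 WRITE b 0 -> keep
  v4 WRITE a 23 -> skip
  v5 WRITE c 9 -> skip
  v6 WRITE c 30 -> skip
  v7 WRITE a 16 -> skip
  v8 WRITE a 19 -> skip
  v9 WRITE b 27 -> keep
  v10 WRITE a 9 -> skip
  v11 WRITE b 16 -> keep
  v12 WRITE c 40 -> skip
  v13 WRITE b 7 -> keep
  v14 WRITE b 13 -> keep
  v15 WRITE a 21 -> skip
  v16 WRITE b 31 -> keep
  v17 WRITE b 27 -> keep
  v18 WRITE b 17 -> keep
  v19 WRITE c 38 -> skip
  v20 WRITE b 1 -> keep
  v21 WRITE a 29 -> skip
  v22 WRITE c 29 -> skip
  v23 WRITE c 18 -> skip
  v24 WRITE a 31 -> skip
  v25 WRITE b 31 -> drop (> snap)
  v26 WRITE b 37 -> drop (> snap)
  v27 WRITE a 30 -> skip
  v28 WRITE b 27 -> drop (> snap)
Collected: [(2, 30), (3, 0), (9, 27), (11, 16), (13, 7), (14, 13), (16, 31), (17, 27), (18, 17), (20, 1)]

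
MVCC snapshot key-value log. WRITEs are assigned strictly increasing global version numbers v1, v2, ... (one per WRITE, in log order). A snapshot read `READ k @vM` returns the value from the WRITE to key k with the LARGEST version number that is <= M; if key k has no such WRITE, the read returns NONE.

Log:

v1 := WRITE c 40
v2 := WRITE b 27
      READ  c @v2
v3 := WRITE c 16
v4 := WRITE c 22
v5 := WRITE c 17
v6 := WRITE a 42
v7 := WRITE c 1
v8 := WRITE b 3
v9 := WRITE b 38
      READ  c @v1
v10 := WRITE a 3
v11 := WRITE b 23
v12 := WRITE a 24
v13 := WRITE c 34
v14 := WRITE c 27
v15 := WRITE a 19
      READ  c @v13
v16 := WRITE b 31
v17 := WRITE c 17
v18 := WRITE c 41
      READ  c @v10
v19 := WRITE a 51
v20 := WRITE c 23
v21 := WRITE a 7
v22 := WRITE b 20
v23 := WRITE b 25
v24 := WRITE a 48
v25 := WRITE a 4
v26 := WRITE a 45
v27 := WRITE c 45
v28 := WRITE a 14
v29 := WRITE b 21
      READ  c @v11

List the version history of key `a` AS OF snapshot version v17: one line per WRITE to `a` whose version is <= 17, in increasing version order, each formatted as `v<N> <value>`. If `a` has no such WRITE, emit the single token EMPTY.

Answer: v6 42
v10 3
v12 24
v15 19

Derivation:
Scan writes for key=a with version <= 17:
  v1 WRITE c 40 -> skip
  v2 WRITE b 27 -> skip
  v3 WRITE c 16 -> skip
  v4 WRITE c 22 -> skip
  v5 WRITE c 17 -> skip
  v6 WRITE a 42 -> keep
  v7 WRITE c 1 -> skip
  v8 WRITE b 3 -> skip
  v9 WRITE b 38 -> skip
  v10 WRITE a 3 -> keep
  v11 WRITE b 23 -> skip
  v12 WRITE a 24 -> keep
  v13 WRITE c 34 -> skip
  v14 WRITE c 27 -> skip
  v15 WRITE a 19 -> keep
  v16 WRITE b 31 -> skip
  v17 WRITE c 17 -> skip
  v18 WRITE c 41 -> skip
  v19 WRITE a 51 -> drop (> snap)
  v20 WRITE c 23 -> skip
  v21 WRITE a 7 -> drop (> snap)
  v22 WRITE b 20 -> skip
  v23 WRITE b 25 -> skip
  v24 WRITE a 48 -> drop (> snap)
  v25 WRITE a 4 -> drop (> snap)
  v26 WRITE a 45 -> drop (> snap)
  v27 WRITE c 45 -> skip
  v28 WRITE a 14 -> drop (> snap)
  v29 WRITE b 21 -> skip
Collected: [(6, 42), (10, 3), (12, 24), (15, 19)]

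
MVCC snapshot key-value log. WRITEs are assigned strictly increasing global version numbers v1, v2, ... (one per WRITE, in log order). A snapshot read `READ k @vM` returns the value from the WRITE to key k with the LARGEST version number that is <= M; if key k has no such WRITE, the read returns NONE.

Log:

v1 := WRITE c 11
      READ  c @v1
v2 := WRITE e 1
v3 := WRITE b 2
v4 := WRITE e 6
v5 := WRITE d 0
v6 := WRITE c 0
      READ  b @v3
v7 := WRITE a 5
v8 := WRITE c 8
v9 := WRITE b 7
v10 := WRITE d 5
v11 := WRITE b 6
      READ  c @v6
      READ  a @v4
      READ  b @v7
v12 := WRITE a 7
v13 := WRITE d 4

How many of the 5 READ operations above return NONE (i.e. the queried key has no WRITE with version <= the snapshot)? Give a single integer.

v1: WRITE c=11  (c history now [(1, 11)])
READ c @v1: history=[(1, 11)] -> pick v1 -> 11
v2: WRITE e=1  (e history now [(2, 1)])
v3: WRITE b=2  (b history now [(3, 2)])
v4: WRITE e=6  (e history now [(2, 1), (4, 6)])
v5: WRITE d=0  (d history now [(5, 0)])
v6: WRITE c=0  (c history now [(1, 11), (6, 0)])
READ b @v3: history=[(3, 2)] -> pick v3 -> 2
v7: WRITE a=5  (a history now [(7, 5)])
v8: WRITE c=8  (c history now [(1, 11), (6, 0), (8, 8)])
v9: WRITE b=7  (b history now [(3, 2), (9, 7)])
v10: WRITE d=5  (d history now [(5, 0), (10, 5)])
v11: WRITE b=6  (b history now [(3, 2), (9, 7), (11, 6)])
READ c @v6: history=[(1, 11), (6, 0), (8, 8)] -> pick v6 -> 0
READ a @v4: history=[(7, 5)] -> no version <= 4 -> NONE
READ b @v7: history=[(3, 2), (9, 7), (11, 6)] -> pick v3 -> 2
v12: WRITE a=7  (a history now [(7, 5), (12, 7)])
v13: WRITE d=4  (d history now [(5, 0), (10, 5), (13, 4)])
Read results in order: ['11', '2', '0', 'NONE', '2']
NONE count = 1

Answer: 1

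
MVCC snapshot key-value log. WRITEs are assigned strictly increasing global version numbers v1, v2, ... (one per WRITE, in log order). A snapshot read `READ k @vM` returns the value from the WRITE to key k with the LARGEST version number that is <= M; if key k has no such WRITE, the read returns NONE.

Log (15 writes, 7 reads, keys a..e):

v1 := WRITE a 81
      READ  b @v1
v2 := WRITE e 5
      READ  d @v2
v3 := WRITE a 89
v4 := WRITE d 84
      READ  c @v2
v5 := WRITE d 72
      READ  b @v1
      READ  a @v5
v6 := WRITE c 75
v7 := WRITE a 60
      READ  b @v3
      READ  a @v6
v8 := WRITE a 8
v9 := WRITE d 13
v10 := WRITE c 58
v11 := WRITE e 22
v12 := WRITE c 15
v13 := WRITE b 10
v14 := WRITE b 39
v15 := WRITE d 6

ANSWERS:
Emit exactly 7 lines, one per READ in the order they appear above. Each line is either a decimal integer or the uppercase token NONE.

v1: WRITE a=81  (a history now [(1, 81)])
READ b @v1: history=[] -> no version <= 1 -> NONE
v2: WRITE e=5  (e history now [(2, 5)])
READ d @v2: history=[] -> no version <= 2 -> NONE
v3: WRITE a=89  (a history now [(1, 81), (3, 89)])
v4: WRITE d=84  (d history now [(4, 84)])
READ c @v2: history=[] -> no version <= 2 -> NONE
v5: WRITE d=72  (d history now [(4, 84), (5, 72)])
READ b @v1: history=[] -> no version <= 1 -> NONE
READ a @v5: history=[(1, 81), (3, 89)] -> pick v3 -> 89
v6: WRITE c=75  (c history now [(6, 75)])
v7: WRITE a=60  (a history now [(1, 81), (3, 89), (7, 60)])
READ b @v3: history=[] -> no version <= 3 -> NONE
READ a @v6: history=[(1, 81), (3, 89), (7, 60)] -> pick v3 -> 89
v8: WRITE a=8  (a history now [(1, 81), (3, 89), (7, 60), (8, 8)])
v9: WRITE d=13  (d history now [(4, 84), (5, 72), (9, 13)])
v10: WRITE c=58  (c history now [(6, 75), (10, 58)])
v11: WRITE e=22  (e history now [(2, 5), (11, 22)])
v12: WRITE c=15  (c history now [(6, 75), (10, 58), (12, 15)])
v13: WRITE b=10  (b history now [(13, 10)])
v14: WRITE b=39  (b history now [(13, 10), (14, 39)])
v15: WRITE d=6  (d history now [(4, 84), (5, 72), (9, 13), (15, 6)])

Answer: NONE
NONE
NONE
NONE
89
NONE
89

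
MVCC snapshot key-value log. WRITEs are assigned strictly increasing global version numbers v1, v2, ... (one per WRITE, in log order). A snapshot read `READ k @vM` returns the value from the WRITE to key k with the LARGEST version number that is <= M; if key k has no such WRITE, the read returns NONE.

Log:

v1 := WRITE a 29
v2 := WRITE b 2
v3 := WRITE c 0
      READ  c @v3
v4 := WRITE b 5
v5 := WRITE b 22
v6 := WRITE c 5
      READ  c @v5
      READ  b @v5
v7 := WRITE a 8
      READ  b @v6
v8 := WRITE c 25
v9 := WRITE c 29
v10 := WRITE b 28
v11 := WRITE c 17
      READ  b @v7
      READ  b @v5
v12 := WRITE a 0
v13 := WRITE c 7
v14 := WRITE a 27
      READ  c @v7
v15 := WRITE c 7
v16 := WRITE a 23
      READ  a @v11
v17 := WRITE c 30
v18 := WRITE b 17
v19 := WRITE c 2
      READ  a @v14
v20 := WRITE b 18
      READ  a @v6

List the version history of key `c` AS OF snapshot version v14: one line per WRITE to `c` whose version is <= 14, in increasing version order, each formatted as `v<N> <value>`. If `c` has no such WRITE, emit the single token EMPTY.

Scan writes for key=c with version <= 14:
  v1 WRITE a 29 -> skip
  v2 WRITE b 2 -> skip
  v3 WRITE c 0 -> keep
  v4 WRITE b 5 -> skip
  v5 WRITE b 22 -> skip
  v6 WRITE c 5 -> keep
  v7 WRITE a 8 -> skip
  v8 WRITE c 25 -> keep
  v9 WRITE c 29 -> keep
  v10 WRITE b 28 -> skip
  v11 WRITE c 17 -> keep
  v12 WRITE a 0 -> skip
  v13 WRITE c 7 -> keep
  v14 WRITE a 27 -> skip
  v15 WRITE c 7 -> drop (> snap)
  v16 WRITE a 23 -> skip
  v17 WRITE c 30 -> drop (> snap)
  v18 WRITE b 17 -> skip
  v19 WRITE c 2 -> drop (> snap)
  v20 WRITE b 18 -> skip
Collected: [(3, 0), (6, 5), (8, 25), (9, 29), (11, 17), (13, 7)]

Answer: v3 0
v6 5
v8 25
v9 29
v11 17
v13 7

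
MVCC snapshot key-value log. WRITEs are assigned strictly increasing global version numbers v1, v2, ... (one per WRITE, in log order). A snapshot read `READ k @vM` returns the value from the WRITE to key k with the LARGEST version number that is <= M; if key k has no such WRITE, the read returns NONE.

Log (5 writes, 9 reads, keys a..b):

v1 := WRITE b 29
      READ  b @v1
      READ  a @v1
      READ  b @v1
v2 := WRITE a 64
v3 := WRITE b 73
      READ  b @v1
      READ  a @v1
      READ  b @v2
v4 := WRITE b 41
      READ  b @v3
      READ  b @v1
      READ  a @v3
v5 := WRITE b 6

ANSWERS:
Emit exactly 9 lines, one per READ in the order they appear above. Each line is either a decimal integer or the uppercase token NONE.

Answer: 29
NONE
29
29
NONE
29
73
29
64

Derivation:
v1: WRITE b=29  (b history now [(1, 29)])
READ b @v1: history=[(1, 29)] -> pick v1 -> 29
READ a @v1: history=[] -> no version <= 1 -> NONE
READ b @v1: history=[(1, 29)] -> pick v1 -> 29
v2: WRITE a=64  (a history now [(2, 64)])
v3: WRITE b=73  (b history now [(1, 29), (3, 73)])
READ b @v1: history=[(1, 29), (3, 73)] -> pick v1 -> 29
READ a @v1: history=[(2, 64)] -> no version <= 1 -> NONE
READ b @v2: history=[(1, 29), (3, 73)] -> pick v1 -> 29
v4: WRITE b=41  (b history now [(1, 29), (3, 73), (4, 41)])
READ b @v3: history=[(1, 29), (3, 73), (4, 41)] -> pick v3 -> 73
READ b @v1: history=[(1, 29), (3, 73), (4, 41)] -> pick v1 -> 29
READ a @v3: history=[(2, 64)] -> pick v2 -> 64
v5: WRITE b=6  (b history now [(1, 29), (3, 73), (4, 41), (5, 6)])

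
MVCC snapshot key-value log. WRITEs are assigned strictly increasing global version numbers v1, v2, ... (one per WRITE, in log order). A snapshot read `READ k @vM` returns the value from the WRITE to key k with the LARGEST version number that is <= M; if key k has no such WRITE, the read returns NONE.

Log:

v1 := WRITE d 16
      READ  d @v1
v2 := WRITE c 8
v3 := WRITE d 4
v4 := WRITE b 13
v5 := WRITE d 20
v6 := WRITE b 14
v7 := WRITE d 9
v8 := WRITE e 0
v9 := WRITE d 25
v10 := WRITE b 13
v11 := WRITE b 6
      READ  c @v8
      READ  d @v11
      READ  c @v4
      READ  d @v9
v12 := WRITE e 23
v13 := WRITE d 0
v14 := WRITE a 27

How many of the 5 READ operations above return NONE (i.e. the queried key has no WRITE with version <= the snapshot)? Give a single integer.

Answer: 0

Derivation:
v1: WRITE d=16  (d history now [(1, 16)])
READ d @v1: history=[(1, 16)] -> pick v1 -> 16
v2: WRITE c=8  (c history now [(2, 8)])
v3: WRITE d=4  (d history now [(1, 16), (3, 4)])
v4: WRITE b=13  (b history now [(4, 13)])
v5: WRITE d=20  (d history now [(1, 16), (3, 4), (5, 20)])
v6: WRITE b=14  (b history now [(4, 13), (6, 14)])
v7: WRITE d=9  (d history now [(1, 16), (3, 4), (5, 20), (7, 9)])
v8: WRITE e=0  (e history now [(8, 0)])
v9: WRITE d=25  (d history now [(1, 16), (3, 4), (5, 20), (7, 9), (9, 25)])
v10: WRITE b=13  (b history now [(4, 13), (6, 14), (10, 13)])
v11: WRITE b=6  (b history now [(4, 13), (6, 14), (10, 13), (11, 6)])
READ c @v8: history=[(2, 8)] -> pick v2 -> 8
READ d @v11: history=[(1, 16), (3, 4), (5, 20), (7, 9), (9, 25)] -> pick v9 -> 25
READ c @v4: history=[(2, 8)] -> pick v2 -> 8
READ d @v9: history=[(1, 16), (3, 4), (5, 20), (7, 9), (9, 25)] -> pick v9 -> 25
v12: WRITE e=23  (e history now [(8, 0), (12, 23)])
v13: WRITE d=0  (d history now [(1, 16), (3, 4), (5, 20), (7, 9), (9, 25), (13, 0)])
v14: WRITE a=27  (a history now [(14, 27)])
Read results in order: ['16', '8', '25', '8', '25']
NONE count = 0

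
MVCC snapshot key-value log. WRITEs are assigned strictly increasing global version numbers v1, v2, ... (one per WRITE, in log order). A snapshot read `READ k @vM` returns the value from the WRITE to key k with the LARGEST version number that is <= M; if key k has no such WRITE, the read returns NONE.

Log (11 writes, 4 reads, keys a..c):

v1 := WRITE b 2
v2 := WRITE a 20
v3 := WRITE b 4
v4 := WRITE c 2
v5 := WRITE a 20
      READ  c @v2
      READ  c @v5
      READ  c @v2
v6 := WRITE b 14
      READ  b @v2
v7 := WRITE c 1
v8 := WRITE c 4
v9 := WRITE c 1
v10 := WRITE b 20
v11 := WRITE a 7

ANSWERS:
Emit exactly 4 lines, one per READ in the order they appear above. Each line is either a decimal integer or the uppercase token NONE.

Answer: NONE
2
NONE
2

Derivation:
v1: WRITE b=2  (b history now [(1, 2)])
v2: WRITE a=20  (a history now [(2, 20)])
v3: WRITE b=4  (b history now [(1, 2), (3, 4)])
v4: WRITE c=2  (c history now [(4, 2)])
v5: WRITE a=20  (a history now [(2, 20), (5, 20)])
READ c @v2: history=[(4, 2)] -> no version <= 2 -> NONE
READ c @v5: history=[(4, 2)] -> pick v4 -> 2
READ c @v2: history=[(4, 2)] -> no version <= 2 -> NONE
v6: WRITE b=14  (b history now [(1, 2), (3, 4), (6, 14)])
READ b @v2: history=[(1, 2), (3, 4), (6, 14)] -> pick v1 -> 2
v7: WRITE c=1  (c history now [(4, 2), (7, 1)])
v8: WRITE c=4  (c history now [(4, 2), (7, 1), (8, 4)])
v9: WRITE c=1  (c history now [(4, 2), (7, 1), (8, 4), (9, 1)])
v10: WRITE b=20  (b history now [(1, 2), (3, 4), (6, 14), (10, 20)])
v11: WRITE a=7  (a history now [(2, 20), (5, 20), (11, 7)])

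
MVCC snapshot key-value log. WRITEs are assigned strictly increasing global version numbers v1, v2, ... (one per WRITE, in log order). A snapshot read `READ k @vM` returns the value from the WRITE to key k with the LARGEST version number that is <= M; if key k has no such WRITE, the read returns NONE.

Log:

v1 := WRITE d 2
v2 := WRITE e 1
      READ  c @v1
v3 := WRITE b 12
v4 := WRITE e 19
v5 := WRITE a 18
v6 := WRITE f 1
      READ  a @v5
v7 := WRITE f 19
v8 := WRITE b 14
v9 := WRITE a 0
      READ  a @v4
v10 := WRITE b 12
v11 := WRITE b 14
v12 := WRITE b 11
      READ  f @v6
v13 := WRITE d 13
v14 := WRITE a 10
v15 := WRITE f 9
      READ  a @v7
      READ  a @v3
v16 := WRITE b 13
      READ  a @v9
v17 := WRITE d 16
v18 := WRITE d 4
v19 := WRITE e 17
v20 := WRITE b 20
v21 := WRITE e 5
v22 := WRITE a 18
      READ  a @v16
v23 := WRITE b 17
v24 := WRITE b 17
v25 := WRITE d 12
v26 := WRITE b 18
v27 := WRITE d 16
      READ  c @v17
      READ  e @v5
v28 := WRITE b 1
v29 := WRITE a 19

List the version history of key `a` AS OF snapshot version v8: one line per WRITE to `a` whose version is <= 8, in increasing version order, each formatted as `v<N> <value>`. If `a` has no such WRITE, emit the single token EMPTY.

Scan writes for key=a with version <= 8:
  v1 WRITE d 2 -> skip
  v2 WRITE e 1 -> skip
  v3 WRITE b 12 -> skip
  v4 WRITE e 19 -> skip
  v5 WRITE a 18 -> keep
  v6 WRITE f 1 -> skip
  v7 WRITE f 19 -> skip
  v8 WRITE b 14 -> skip
  v9 WRITE a 0 -> drop (> snap)
  v10 WRITE b 12 -> skip
  v11 WRITE b 14 -> skip
  v12 WRITE b 11 -> skip
  v13 WRITE d 13 -> skip
  v14 WRITE a 10 -> drop (> snap)
  v15 WRITE f 9 -> skip
  v16 WRITE b 13 -> skip
  v17 WRITE d 16 -> skip
  v18 WRITE d 4 -> skip
  v19 WRITE e 17 -> skip
  v20 WRITE b 20 -> skip
  v21 WRITE e 5 -> skip
  v22 WRITE a 18 -> drop (> snap)
  v23 WRITE b 17 -> skip
  v24 WRITE b 17 -> skip
  v25 WRITE d 12 -> skip
  v26 WRITE b 18 -> skip
  v27 WRITE d 16 -> skip
  v28 WRITE b 1 -> skip
  v29 WRITE a 19 -> drop (> snap)
Collected: [(5, 18)]

Answer: v5 18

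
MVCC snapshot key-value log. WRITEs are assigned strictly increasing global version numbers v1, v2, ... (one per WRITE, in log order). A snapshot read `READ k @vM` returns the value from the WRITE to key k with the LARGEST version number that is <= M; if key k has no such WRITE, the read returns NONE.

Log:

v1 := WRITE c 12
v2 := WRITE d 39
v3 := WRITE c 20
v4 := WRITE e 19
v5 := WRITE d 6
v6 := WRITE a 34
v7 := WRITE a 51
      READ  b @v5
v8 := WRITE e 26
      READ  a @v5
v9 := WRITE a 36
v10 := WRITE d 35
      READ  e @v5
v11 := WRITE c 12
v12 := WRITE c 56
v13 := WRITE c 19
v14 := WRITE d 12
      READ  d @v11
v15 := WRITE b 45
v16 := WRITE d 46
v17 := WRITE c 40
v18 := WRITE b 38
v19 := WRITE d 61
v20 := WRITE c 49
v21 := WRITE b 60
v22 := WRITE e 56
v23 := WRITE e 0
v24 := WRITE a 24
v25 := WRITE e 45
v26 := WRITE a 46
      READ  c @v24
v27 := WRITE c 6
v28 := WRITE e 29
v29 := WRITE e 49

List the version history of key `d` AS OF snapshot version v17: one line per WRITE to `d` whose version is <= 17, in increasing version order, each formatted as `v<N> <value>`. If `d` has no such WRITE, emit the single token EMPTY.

Answer: v2 39
v5 6
v10 35
v14 12
v16 46

Derivation:
Scan writes for key=d with version <= 17:
  v1 WRITE c 12 -> skip
  v2 WRITE d 39 -> keep
  v3 WRITE c 20 -> skip
  v4 WRITE e 19 -> skip
  v5 WRITE d 6 -> keep
  v6 WRITE a 34 -> skip
  v7 WRITE a 51 -> skip
  v8 WRITE e 26 -> skip
  v9 WRITE a 36 -> skip
  v10 WRITE d 35 -> keep
  v11 WRITE c 12 -> skip
  v12 WRITE c 56 -> skip
  v13 WRITE c 19 -> skip
  v14 WRITE d 12 -> keep
  v15 WRITE b 45 -> skip
  v16 WRITE d 46 -> keep
  v17 WRITE c 40 -> skip
  v18 WRITE b 38 -> skip
  v19 WRITE d 61 -> drop (> snap)
  v20 WRITE c 49 -> skip
  v21 WRITE b 60 -> skip
  v22 WRITE e 56 -> skip
  v23 WRITE e 0 -> skip
  v24 WRITE a 24 -> skip
  v25 WRITE e 45 -> skip
  v26 WRITE a 46 -> skip
  v27 WRITE c 6 -> skip
  v28 WRITE e 29 -> skip
  v29 WRITE e 49 -> skip
Collected: [(2, 39), (5, 6), (10, 35), (14, 12), (16, 46)]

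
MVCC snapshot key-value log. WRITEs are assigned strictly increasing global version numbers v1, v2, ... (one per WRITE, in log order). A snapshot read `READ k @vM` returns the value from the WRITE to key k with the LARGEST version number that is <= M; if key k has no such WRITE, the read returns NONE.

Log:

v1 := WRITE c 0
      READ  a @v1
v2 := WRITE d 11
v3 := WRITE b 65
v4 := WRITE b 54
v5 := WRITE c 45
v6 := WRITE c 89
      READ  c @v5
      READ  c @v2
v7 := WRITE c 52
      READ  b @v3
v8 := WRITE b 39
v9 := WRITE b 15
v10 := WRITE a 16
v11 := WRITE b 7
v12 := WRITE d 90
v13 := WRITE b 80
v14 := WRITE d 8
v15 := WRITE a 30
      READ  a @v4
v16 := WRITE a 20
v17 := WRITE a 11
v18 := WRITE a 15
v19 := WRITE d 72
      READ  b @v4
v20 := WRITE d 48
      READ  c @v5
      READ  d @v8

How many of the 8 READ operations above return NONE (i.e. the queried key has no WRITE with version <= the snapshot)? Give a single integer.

Answer: 2

Derivation:
v1: WRITE c=0  (c history now [(1, 0)])
READ a @v1: history=[] -> no version <= 1 -> NONE
v2: WRITE d=11  (d history now [(2, 11)])
v3: WRITE b=65  (b history now [(3, 65)])
v4: WRITE b=54  (b history now [(3, 65), (4, 54)])
v5: WRITE c=45  (c history now [(1, 0), (5, 45)])
v6: WRITE c=89  (c history now [(1, 0), (5, 45), (6, 89)])
READ c @v5: history=[(1, 0), (5, 45), (6, 89)] -> pick v5 -> 45
READ c @v2: history=[(1, 0), (5, 45), (6, 89)] -> pick v1 -> 0
v7: WRITE c=52  (c history now [(1, 0), (5, 45), (6, 89), (7, 52)])
READ b @v3: history=[(3, 65), (4, 54)] -> pick v3 -> 65
v8: WRITE b=39  (b history now [(3, 65), (4, 54), (8, 39)])
v9: WRITE b=15  (b history now [(3, 65), (4, 54), (8, 39), (9, 15)])
v10: WRITE a=16  (a history now [(10, 16)])
v11: WRITE b=7  (b history now [(3, 65), (4, 54), (8, 39), (9, 15), (11, 7)])
v12: WRITE d=90  (d history now [(2, 11), (12, 90)])
v13: WRITE b=80  (b history now [(3, 65), (4, 54), (8, 39), (9, 15), (11, 7), (13, 80)])
v14: WRITE d=8  (d history now [(2, 11), (12, 90), (14, 8)])
v15: WRITE a=30  (a history now [(10, 16), (15, 30)])
READ a @v4: history=[(10, 16), (15, 30)] -> no version <= 4 -> NONE
v16: WRITE a=20  (a history now [(10, 16), (15, 30), (16, 20)])
v17: WRITE a=11  (a history now [(10, 16), (15, 30), (16, 20), (17, 11)])
v18: WRITE a=15  (a history now [(10, 16), (15, 30), (16, 20), (17, 11), (18, 15)])
v19: WRITE d=72  (d history now [(2, 11), (12, 90), (14, 8), (19, 72)])
READ b @v4: history=[(3, 65), (4, 54), (8, 39), (9, 15), (11, 7), (13, 80)] -> pick v4 -> 54
v20: WRITE d=48  (d history now [(2, 11), (12, 90), (14, 8), (19, 72), (20, 48)])
READ c @v5: history=[(1, 0), (5, 45), (6, 89), (7, 52)] -> pick v5 -> 45
READ d @v8: history=[(2, 11), (12, 90), (14, 8), (19, 72), (20, 48)] -> pick v2 -> 11
Read results in order: ['NONE', '45', '0', '65', 'NONE', '54', '45', '11']
NONE count = 2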